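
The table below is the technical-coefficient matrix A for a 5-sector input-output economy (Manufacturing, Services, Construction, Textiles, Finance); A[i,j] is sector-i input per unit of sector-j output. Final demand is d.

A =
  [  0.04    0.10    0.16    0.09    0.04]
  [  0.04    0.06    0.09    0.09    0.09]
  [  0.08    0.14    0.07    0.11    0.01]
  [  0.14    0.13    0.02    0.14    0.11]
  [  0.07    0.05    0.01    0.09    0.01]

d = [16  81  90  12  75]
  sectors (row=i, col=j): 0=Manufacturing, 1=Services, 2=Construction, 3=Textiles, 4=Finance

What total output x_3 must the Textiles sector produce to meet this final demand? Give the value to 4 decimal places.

Form M = I − A:
  [  0.96   -0.10   -0.16   -0.09   -0.04]
  [ -0.04    0.94   -0.09   -0.09   -0.09]
  [ -0.08   -0.14    0.93   -0.11   -0.01]
  [ -0.14   -0.13   -0.02    0.86   -0.11]
  [ -0.07   -0.05   -0.01   -0.09    0.99]
Leontief inverse L = M⁻¹:
  [  1.0970    0.1756    0.2102    0.1686    0.0811]
  [  0.0892    1.1206    0.1285    0.1560    0.1241]
  [  0.1335    0.2101    1.1232    0.1855    0.0565]
  [  0.2083    0.2145    0.0849    1.2353    0.1660]
  [  0.1024    0.0906    0.0404    0.1340    1.0378]
Total output x = L · d:
  x_0 = 1.0970·16 + 0.1756·81 + 0.2102·90 + 0.1686·12 + 0.0811·75 = 58.8080
  x_1 = 0.0892·16 + 1.1206·81 + 0.1285·90 + 0.1560·12 + 0.1241·75 = 114.9437
  x_2 = 0.1335·16 + 0.2101·81 + 1.1232·90 + 0.1855·12 + 0.0565·75 = 126.7053
  x_3 = 0.2083·16 + 0.2145·81 + 0.0849·90 + 1.2353·12 + 0.1660·75 = 55.6235
  x_4 = 0.1024·16 + 0.0906·81 + 0.0404·90 + 0.1340·12 + 1.0378·75 = 92.0575

55.6235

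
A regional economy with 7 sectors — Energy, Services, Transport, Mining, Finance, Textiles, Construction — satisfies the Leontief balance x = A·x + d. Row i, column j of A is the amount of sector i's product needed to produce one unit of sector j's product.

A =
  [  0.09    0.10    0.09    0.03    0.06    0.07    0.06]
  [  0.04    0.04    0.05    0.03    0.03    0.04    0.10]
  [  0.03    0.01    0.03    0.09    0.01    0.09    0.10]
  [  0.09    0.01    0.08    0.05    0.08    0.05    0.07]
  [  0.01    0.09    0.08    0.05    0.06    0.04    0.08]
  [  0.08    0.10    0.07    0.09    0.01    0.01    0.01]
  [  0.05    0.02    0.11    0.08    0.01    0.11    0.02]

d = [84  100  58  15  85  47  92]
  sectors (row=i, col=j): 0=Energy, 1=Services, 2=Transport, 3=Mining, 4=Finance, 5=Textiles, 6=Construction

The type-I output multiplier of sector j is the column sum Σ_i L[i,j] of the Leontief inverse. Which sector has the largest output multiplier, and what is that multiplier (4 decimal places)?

Transport (1.8440)

Form M = I − A:
  [  0.91   -0.10   -0.09   -0.03   -0.06   -0.07   -0.06]
  [ -0.04    0.96   -0.05   -0.03   -0.03   -0.04   -0.10]
  [ -0.03   -0.01    0.97   -0.09   -0.01   -0.09   -0.10]
  [ -0.09   -0.01   -0.08    0.95   -0.08   -0.05   -0.07]
  [ -0.01   -0.09   -0.08   -0.05    0.94   -0.04   -0.08]
  [ -0.08   -0.10   -0.07   -0.09   -0.01    0.99   -0.01]
  [ -0.05   -0.02   -0.11   -0.08   -0.01   -0.11    0.98]
Leontief inverse L = M⁻¹:
  [  1.1357    0.1438    0.1481    0.0800    0.0879    0.1198    0.1134]
  [  0.0708    1.0658    0.0912    0.0653    0.0473    0.0762    0.1317]
  [  0.0687    0.0385    1.0766    0.1300    0.0309    0.1267    0.1311]
  [  0.1308    0.0488    0.1337    1.0953    0.1068    0.0957    0.1146]
  [  0.0444    0.1194    0.1270    0.0923    1.0819    0.0816    0.1236]
  [  0.1170    0.1282    0.1123    0.1240    0.0350    1.0475    0.0541]
  [  0.0914    0.0530    0.1551    0.1243    0.0326    0.1481    1.0603]
Total output x = L · d:
  x_0 = 1.1357·84 + 0.1438·100 + 0.1481·58 + 0.0800·15 + 0.0879·85 + 0.1198·47 + 0.1134·92 = 143.1121
  x_1 = 0.0708·84 + 1.0658·100 + 0.0912·58 + 0.0653·15 + 0.0473·85 + 0.0762·47 + 0.1317·92 = 138.5100
  x_2 = 0.0687·84 + 0.0385·100 + 1.0766·58 + 0.1300·15 + 0.0309·85 + 0.1267·47 + 0.1311·92 = 94.6588
  x_3 = 0.1308·84 + 0.0488·100 + 0.1337·58 + 1.0953·15 + 0.1068·85 + 0.0957·47 + 0.1146·92 = 64.1616
  x_4 = 0.0444·84 + 0.1194·100 + 0.1270·58 + 0.0923·15 + 1.0819·85 + 0.0816·47 + 0.1236·92 = 131.5906
  x_5 = 0.1170·84 + 0.1282·100 + 0.1123·58 + 0.1240·15 + 0.0350·85 + 1.0475·47 + 0.0541·92 = 88.2098
  x_6 = 0.0914·84 + 0.0530·100 + 0.1551·58 + 0.1243·15 + 0.0326·85 + 0.1481·47 + 1.0603·92 = 131.1124
Output multipliers (column sums of L):
  Energy: 1.6588
  Services: 1.5975
  Transport: 1.8440
  Mining: 1.7112
  Finance: 1.4224
  Textiles: 1.6956
  Construction: 1.7288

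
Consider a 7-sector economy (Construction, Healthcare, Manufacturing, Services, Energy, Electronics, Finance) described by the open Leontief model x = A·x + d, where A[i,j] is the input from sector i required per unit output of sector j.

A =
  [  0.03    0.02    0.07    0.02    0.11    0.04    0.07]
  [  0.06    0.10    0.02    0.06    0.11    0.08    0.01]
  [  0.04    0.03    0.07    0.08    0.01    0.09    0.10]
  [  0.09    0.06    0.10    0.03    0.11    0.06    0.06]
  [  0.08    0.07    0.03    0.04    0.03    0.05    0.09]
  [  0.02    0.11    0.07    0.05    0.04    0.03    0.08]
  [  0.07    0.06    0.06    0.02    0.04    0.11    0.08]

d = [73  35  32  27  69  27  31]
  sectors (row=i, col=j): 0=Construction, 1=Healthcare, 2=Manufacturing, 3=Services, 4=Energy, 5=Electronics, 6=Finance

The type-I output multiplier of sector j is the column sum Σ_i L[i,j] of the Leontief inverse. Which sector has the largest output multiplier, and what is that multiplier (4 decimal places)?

Form M = I − A:
  [  0.97   -0.02   -0.07   -0.02   -0.11   -0.04   -0.07]
  [ -0.06    0.90   -0.02   -0.06   -0.11   -0.08   -0.01]
  [ -0.04   -0.03    0.93   -0.08   -0.01   -0.09   -0.10]
  [ -0.09   -0.06   -0.10    0.97   -0.11   -0.06   -0.06]
  [ -0.08   -0.07   -0.03   -0.04    0.97   -0.05   -0.09]
  [ -0.02   -0.11   -0.07   -0.05   -0.04    0.97   -0.08]
  [ -0.07   -0.06   -0.06   -0.02   -0.04   -0.11    0.92]
Leontief inverse L = M⁻¹:
  [  1.0651    0.0592    0.1048    0.0468    0.1421    0.0820    0.1172]
  [  0.1027    1.1535    0.0611    0.0929    0.1613    0.1259    0.0598]
  [  0.0796    0.0780    1.1171    0.1112    0.0541    0.1404    0.1531]
  [  0.1370    0.1144    0.1497    1.0684    0.1611    0.1174    0.1236]
  [  0.1165    0.1137    0.0690    0.0672    1.0749    0.0955    0.1354]
  [  0.0601    0.1574    0.1088    0.0817    0.0848    1.0802    0.1257]
  [  0.1082    0.1111    0.1041    0.0528    0.0852    0.1595    1.1334]
Total output x = L · d:
  x_0 = 1.0651·73 + 0.0592·35 + 0.1048·32 + 0.0468·27 + 0.1421·69 + 0.0820·27 + 0.1172·31 = 100.0911
  x_1 = 0.1027·73 + 1.1535·35 + 0.0611·32 + 0.0929·27 + 0.1613·69 + 0.1259·27 + 0.0598·31 = 68.7115
  x_2 = 0.0796·73 + 0.0780·35 + 1.1171·32 + 0.1112·27 + 0.0541·69 + 0.1404·27 + 0.1531·31 = 59.5605
  x_3 = 0.1370·73 + 0.1144·35 + 0.1497·32 + 1.0684·27 + 0.1611·69 + 0.1174·27 + 0.1236·31 = 65.7608
  x_4 = 0.1165·73 + 0.1137·35 + 0.0690·32 + 0.0672·27 + 1.0749·69 + 0.0955·27 + 0.1354·31 = 97.4502
  x_5 = 0.0601·73 + 0.1574·35 + 0.1088·32 + 0.0817·27 + 0.0848·69 + 1.0802·27 + 0.1257·31 = 54.4991
  x_6 = 0.1082·73 + 0.1111·35 + 0.1041·32 + 0.0528·27 + 0.0852·69 + 0.1595·27 + 1.1334·31 = 61.8596
Output multipliers (column sums of L):
  Construction: 1.6692
  Healthcare: 1.7872
  Manufacturing: 1.7145
  Services: 1.5210
  Energy: 1.7635
  Electronics: 1.8008
  Finance: 1.8481

Finance (1.8481)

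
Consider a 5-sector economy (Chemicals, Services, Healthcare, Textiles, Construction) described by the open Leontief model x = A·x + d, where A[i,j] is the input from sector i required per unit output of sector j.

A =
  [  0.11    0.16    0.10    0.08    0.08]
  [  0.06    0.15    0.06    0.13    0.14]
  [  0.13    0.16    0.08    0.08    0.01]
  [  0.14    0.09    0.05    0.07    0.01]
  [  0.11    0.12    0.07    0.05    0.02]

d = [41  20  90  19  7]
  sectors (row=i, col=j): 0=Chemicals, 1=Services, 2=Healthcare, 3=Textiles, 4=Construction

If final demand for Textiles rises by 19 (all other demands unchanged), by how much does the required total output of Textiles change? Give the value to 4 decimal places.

21.4961

Form M = I − A:
  [  0.89   -0.16   -0.10   -0.08   -0.08]
  [ -0.06    0.85   -0.06   -0.13   -0.14]
  [ -0.13   -0.16    0.92   -0.08   -0.01]
  [ -0.14   -0.09   -0.05    0.93   -0.01]
  [ -0.11   -0.12   -0.07   -0.05    0.98]
Leontief inverse L = M⁻¹:
  [  1.2133    0.2991    0.1716    0.1687    0.1452]
  [  0.1638    1.2825    0.1284    0.2152    0.2001]
  [  0.2204    0.2839    1.1436    0.1609    0.0719]
  [  0.2123    0.1868    0.1011    1.1314    0.0566]
  [  0.1828    0.2204    0.1218    0.1145    1.0692]
Total output x = L · d:
  x_0 = 1.2133·41 + 0.2991·20 + 0.1716·90 + 0.1687·19 + 0.1452·7 = 75.3951
  x_1 = 0.1638·41 + 1.2825·20 + 0.1284·90 + 0.2152·19 + 0.2001·7 = 49.4063
  x_2 = 0.2204·41 + 0.2839·20 + 1.1436·90 + 0.1609·19 + 0.0719·7 = 121.2020
  x_3 = 0.2123·41 + 0.1868·20 + 0.1011·90 + 1.1314·19 + 0.0566·7 = 43.4272
  x_4 = 0.1828·41 + 0.2204·20 + 0.1218·90 + 0.1145·19 + 1.0692·7 = 32.5283
Δx_3 = L[3,3] · Δd_3 = 1.1314 · 19 = 21.4961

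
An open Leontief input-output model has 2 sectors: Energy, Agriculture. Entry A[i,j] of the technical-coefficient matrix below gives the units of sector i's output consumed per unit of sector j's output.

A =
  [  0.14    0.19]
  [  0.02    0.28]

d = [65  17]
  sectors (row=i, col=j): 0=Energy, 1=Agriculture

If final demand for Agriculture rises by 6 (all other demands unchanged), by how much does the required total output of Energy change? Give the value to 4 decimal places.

1.8525

Form M = I − A:
  [  0.86   -0.19]
  [ -0.02    0.72]
Leontief inverse L = M⁻¹:
  [  1.1700    0.3087]
  [  0.0325    1.3975]
Total output x = L · d:
  x_0 = 1.1700·65 + 0.3087·17 = 81.2967
  x_1 = 0.0325·65 + 1.3975·17 = 25.8694
Δx_0 = L[0,1] · Δd_1 = 0.3087 · 6 = 1.8525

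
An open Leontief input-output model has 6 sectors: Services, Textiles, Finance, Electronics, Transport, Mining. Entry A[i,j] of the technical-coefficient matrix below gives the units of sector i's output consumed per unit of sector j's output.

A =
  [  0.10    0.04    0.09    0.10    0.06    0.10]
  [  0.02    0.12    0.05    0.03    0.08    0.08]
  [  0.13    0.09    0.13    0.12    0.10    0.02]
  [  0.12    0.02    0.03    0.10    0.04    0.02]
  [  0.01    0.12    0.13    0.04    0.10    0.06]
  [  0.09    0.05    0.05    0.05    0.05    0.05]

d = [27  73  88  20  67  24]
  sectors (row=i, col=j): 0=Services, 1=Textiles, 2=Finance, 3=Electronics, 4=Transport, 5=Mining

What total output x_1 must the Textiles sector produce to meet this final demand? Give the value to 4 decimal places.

109.5863

Form M = I − A:
  [  0.90   -0.04   -0.09   -0.10   -0.06   -0.10]
  [ -0.02    0.88   -0.05   -0.03   -0.08   -0.08]
  [ -0.13   -0.09    0.87   -0.12   -0.10   -0.02]
  [ -0.12   -0.02   -0.03    0.90   -0.04   -0.02]
  [ -0.01   -0.12   -0.13   -0.04    0.90   -0.06]
  [ -0.09   -0.05   -0.05   -0.05   -0.05    0.95]
Leontief inverse L = M⁻¹:
  [  1.1748    0.0983    0.1594    0.1685    0.1204    0.1464]
  [  0.0638    1.1758    0.1029    0.0723    0.1300    0.1176]
  [  0.2170    0.1680    1.2197    0.2046    0.1784    0.0782]
  [  0.1715    0.0554    0.0754    1.1485    0.0787    0.0535]
  [  0.0698    0.1908    0.2016    0.0985    1.1652    0.1033]
  [  0.1388    0.0930    0.0993    0.0962    0.0931    1.0851]
Total output x = L · d:
  x_0 = 1.1748·27 + 0.0983·73 + 0.1594·88 + 0.1685·20 + 0.1204·67 + 0.1464·24 = 67.8707
  x_1 = 0.0638·27 + 1.1758·73 + 0.1029·88 + 0.0723·20 + 0.1300·67 + 0.1176·24 = 109.5863
  x_2 = 0.2170·27 + 0.1680·73 + 1.2197·88 + 0.2046·20 + 0.1784·67 + 0.0782·24 = 143.3832
  x_3 = 0.1715·27 + 0.0554·73 + 0.0754·88 + 1.1485·20 + 0.0787·67 + 0.0535·24 = 44.8338
  x_4 = 0.0698·27 + 0.1908·73 + 0.2016·88 + 0.0985·20 + 1.1652·67 + 0.1033·24 = 116.0787
  x_5 = 0.1388·27 + 0.0930·73 + 0.0993·88 + 0.0962·20 + 0.0931·67 + 1.0851·24 = 53.4763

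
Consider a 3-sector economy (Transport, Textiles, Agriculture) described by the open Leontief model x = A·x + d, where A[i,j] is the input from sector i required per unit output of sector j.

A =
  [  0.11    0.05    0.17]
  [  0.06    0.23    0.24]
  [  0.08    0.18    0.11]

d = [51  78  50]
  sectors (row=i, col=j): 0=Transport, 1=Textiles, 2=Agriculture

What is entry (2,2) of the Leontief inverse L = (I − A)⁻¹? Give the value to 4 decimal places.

Form M = I − A:
  [  0.89   -0.05   -0.17]
  [ -0.06    0.77   -0.24]
  [ -0.08   -0.18    0.89]
Leontief inverse L = M⁻¹:
  [  1.1558    0.1352    0.2572]
  [  0.1307    1.4014    0.4029]
  [  0.1303    0.2956    1.2282]
Total output x = L · d:
  x_0 = 1.1558·51 + 0.1352·78 + 0.2572·50 = 82.3535
  x_1 = 0.1307·51 + 1.4014·78 + 0.4029·50 = 136.1141
  x_2 = 0.1303·51 + 0.2956·78 + 1.2282·50 = 91.1110

L[2,2] = 1.2282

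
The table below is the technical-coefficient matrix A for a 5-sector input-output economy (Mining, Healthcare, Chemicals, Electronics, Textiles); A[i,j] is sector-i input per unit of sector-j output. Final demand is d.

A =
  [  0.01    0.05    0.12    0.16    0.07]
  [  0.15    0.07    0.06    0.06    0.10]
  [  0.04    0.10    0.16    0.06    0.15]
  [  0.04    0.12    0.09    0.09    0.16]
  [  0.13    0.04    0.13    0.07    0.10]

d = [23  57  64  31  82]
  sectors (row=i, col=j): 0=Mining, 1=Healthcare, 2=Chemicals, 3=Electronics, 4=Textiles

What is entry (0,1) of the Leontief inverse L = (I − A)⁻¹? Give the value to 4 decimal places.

Form M = I − A:
  [  0.99   -0.05   -0.12   -0.16   -0.07]
  [ -0.15    0.93   -0.06   -0.06   -0.10]
  [ -0.04   -0.10    0.84   -0.06   -0.15]
  [ -0.04   -0.12   -0.09    0.91   -0.16]
  [ -0.13   -0.04   -0.13   -0.07    0.90]
Leontief inverse L = M⁻¹:
  [  1.0676    0.1161    0.2111    0.2224    0.1707]
  [  0.2079    1.1288    0.1545    0.1359    0.1915]
  [  0.1180    0.1725    1.2753    0.1366    0.2652]
  [  0.1194    0.1898    0.1974    1.1662    0.2706]
  [  0.1898    0.1066    0.2369    0.1486    1.2036]
Total output x = L · d:
  x_0 = 1.0676·23 + 0.1161·57 + 0.2111·64 + 0.2224·31 + 0.1707·82 = 65.5708
  x_1 = 0.2079·23 + 1.1288·57 + 0.1545·64 + 0.1359·31 + 0.1915·82 = 98.9335
  x_2 = 0.1180·23 + 0.1725·57 + 1.2753·64 + 0.1366·31 + 0.2652·82 = 120.1491
  x_3 = 0.1194·23 + 0.1898·57 + 0.1974·64 + 1.1662·31 + 0.2706·82 = 84.5427
  x_4 = 0.1898·23 + 0.1066·57 + 0.2369·64 + 0.1486·31 + 1.2036·82 = 128.9099

L[0,1] = 0.1161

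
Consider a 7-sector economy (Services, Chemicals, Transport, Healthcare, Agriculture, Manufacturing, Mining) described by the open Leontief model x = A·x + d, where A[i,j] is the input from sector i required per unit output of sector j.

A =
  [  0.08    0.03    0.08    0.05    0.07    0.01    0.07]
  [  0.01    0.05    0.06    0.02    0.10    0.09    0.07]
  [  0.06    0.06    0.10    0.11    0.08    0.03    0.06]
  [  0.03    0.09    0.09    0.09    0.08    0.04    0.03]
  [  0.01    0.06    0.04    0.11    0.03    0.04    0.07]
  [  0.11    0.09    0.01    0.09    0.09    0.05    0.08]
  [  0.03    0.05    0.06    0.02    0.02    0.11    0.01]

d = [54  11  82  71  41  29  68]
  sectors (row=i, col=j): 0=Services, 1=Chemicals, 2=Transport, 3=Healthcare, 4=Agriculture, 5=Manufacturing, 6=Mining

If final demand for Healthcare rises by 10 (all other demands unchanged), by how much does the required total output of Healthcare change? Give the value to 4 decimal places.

Form M = I − A:
  [  0.92   -0.03   -0.08   -0.05   -0.07   -0.01   -0.07]
  [ -0.01    0.95   -0.06   -0.02   -0.10   -0.09   -0.07]
  [ -0.06   -0.06    0.90   -0.11   -0.08   -0.03   -0.06]
  [ -0.03   -0.09   -0.09    0.91   -0.08   -0.04   -0.03]
  [ -0.01   -0.06   -0.04   -0.11    0.97   -0.04   -0.07]
  [ -0.11   -0.09   -0.01   -0.09   -0.09    0.95   -0.08]
  [ -0.03   -0.05   -0.06   -0.02   -0.02   -0.11    0.99]
Leontief inverse L = M⁻¹:
  [  1.1089    0.0689    0.1254    0.0977    0.1117    0.0432    0.1052]
  [  0.0412    1.0939    0.0988    0.0708    0.1439    0.1288    0.1090]
  [  0.0963    0.1140    1.1587    0.1741    0.1377    0.0738    0.1061]
  [  0.0617    0.1397    0.1414    1.1483    0.1342    0.0809    0.0736]
  [  0.0354    0.1009    0.0804    0.1532    1.0723    0.0758    0.1011]
  [  0.1475    0.1428    0.0647    0.1482    0.1473    1.0970    0.1280]
  [  0.0599    0.0850    0.0907    0.0598    0.0597    0.1373    1.0430]
Total output x = L · d:
  x_0 = 1.1089·54 + 0.0689·11 + 0.1254·82 + 0.0977·71 + 0.1117·41 + 0.0432·29 + 0.1052·68 = 90.8391
  x_1 = 0.0412·54 + 1.0939·11 + 0.0988·82 + 0.0708·71 + 0.1439·41 + 0.1288·29 + 0.1090·68 = 44.4268
  x_2 = 0.0963·54 + 0.1140·11 + 1.1587·82 + 0.1741·71 + 0.1377·41 + 0.0738·29 + 0.1061·68 = 128.8243
  x_3 = 0.0617·54 + 0.1397·11 + 0.1414·82 + 1.1483·71 + 0.1342·41 + 0.0809·29 + 0.0736·68 = 110.8497
  x_4 = 0.0354·54 + 0.1009·11 + 0.0804·82 + 0.1532·71 + 1.0723·41 + 0.0758·29 + 0.1011·68 = 73.5278
  x_5 = 0.1475·54 + 0.1428·11 + 0.0647·82 + 0.1482·71 + 0.1473·41 + 1.0970·29 + 0.1280·68 = 71.9258
  x_6 = 0.0599·54 + 0.0850·11 + 0.0907·82 + 0.0598·71 + 0.0597·41 + 0.1373·29 + 1.0430·68 = 93.2074
Δx_3 = L[3,3] · Δd_3 = 1.1483 · 10 = 11.4830

11.4830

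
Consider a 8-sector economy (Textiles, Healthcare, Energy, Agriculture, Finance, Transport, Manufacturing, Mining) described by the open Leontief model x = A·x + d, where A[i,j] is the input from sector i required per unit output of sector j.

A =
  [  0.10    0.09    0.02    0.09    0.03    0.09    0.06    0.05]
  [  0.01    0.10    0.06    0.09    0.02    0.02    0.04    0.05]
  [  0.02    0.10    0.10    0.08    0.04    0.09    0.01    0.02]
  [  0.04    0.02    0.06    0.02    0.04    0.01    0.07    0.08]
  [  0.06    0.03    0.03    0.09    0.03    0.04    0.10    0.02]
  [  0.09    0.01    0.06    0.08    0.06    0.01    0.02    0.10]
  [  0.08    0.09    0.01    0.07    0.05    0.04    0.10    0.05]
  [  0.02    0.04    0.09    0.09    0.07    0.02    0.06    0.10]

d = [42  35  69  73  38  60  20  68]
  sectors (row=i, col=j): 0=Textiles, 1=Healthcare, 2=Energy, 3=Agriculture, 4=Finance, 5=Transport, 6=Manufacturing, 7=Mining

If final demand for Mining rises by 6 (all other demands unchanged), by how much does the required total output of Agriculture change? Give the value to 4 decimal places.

Form M = I − A:
  [  0.90   -0.09   -0.02   -0.09   -0.03   -0.09   -0.06   -0.05]
  [ -0.01    0.90   -0.06   -0.09   -0.02   -0.02   -0.04   -0.05]
  [ -0.02   -0.10    0.90   -0.08   -0.04   -0.09   -0.01   -0.02]
  [ -0.04   -0.02   -0.06    0.98   -0.04   -0.01   -0.07   -0.08]
  [ -0.06   -0.03   -0.03   -0.09    0.97   -0.04   -0.10   -0.02]
  [ -0.09   -0.01   -0.06   -0.08   -0.06    0.99   -0.02   -0.10]
  [ -0.08   -0.09   -0.01   -0.07   -0.05   -0.04    0.90   -0.05]
  [ -0.02   -0.04   -0.09   -0.09   -0.07   -0.02   -0.06    0.90]
Leontief inverse L = M⁻¹:
  [  1.1511    0.1463    0.0689    0.1596    0.0696    0.1251    0.1142    0.1096]
  [  0.0376    1.1430    0.1007    0.1385    0.0478    0.0439    0.0775    0.0904]
  [  0.0561    0.1480    1.1491    0.1387    0.0727    0.1202    0.0491    0.0669]
  [  0.0705    0.0598    0.0942    1.0675    0.0675    0.0364    0.1074    0.1157]
  [  0.1002    0.0737    0.0642    0.1402    1.0602    0.0678    0.1451    0.0627]
  [  0.1287    0.0553    0.1037    0.1373    0.0936    1.0431    0.0662    0.1464]
  [  0.1267    0.1452    0.0523    0.1350    0.0861    0.0728    1.1551    0.1024]
  [  0.0590    0.0915    0.1411    0.1533    0.1080    0.0537    0.1114    1.1508]
Total output x = L · d:
  x_0 = 1.1511·42 + 0.1463·35 + 0.0689·69 + 0.1596·73 + 0.0696·38 + 0.1251·60 + 0.1142·20 + 0.1096·68 = 89.7569
  x_1 = 0.0376·42 + 1.1430·35 + 0.1007·69 + 0.1385·73 + 0.0478·38 + 0.0439·60 + 0.0775·20 + 0.0904·68 = 70.7875
  x_2 = 0.0561·42 + 0.1480·35 + 1.1491·69 + 0.1387·73 + 0.0727·38 + 0.1202·60 + 0.0491·20 + 0.0669·68 = 112.4568
  x_3 = 0.0705·42 + 0.0598·35 + 0.0942·69 + 1.0675·73 + 0.0675·38 + 0.0364·60 + 0.1074·20 + 0.1157·68 = 104.2402
  x_4 = 0.1002·42 + 0.0737·35 + 0.0642·69 + 0.1402·73 + 1.0602·38 + 0.0678·60 + 0.1451·20 + 0.0627·68 = 72.9775
  x_5 = 0.1287·42 + 0.0553·35 + 0.1037·69 + 0.1373·73 + 0.0936·38 + 1.0431·60 + 0.0662·20 + 0.1464·68 = 101.9435
  x_6 = 0.1267·42 + 0.1452·35 + 0.0523·69 + 0.1350·73 + 0.0861·38 + 0.0728·60 + 1.1551·20 + 0.1024·68 = 61.5778
  x_7 = 0.0590·42 + 0.0915·35 + 0.1411·69 + 0.1533·73 + 0.1080·38 + 0.0537·60 + 0.1114·20 + 1.1508·68 = 114.4126
Δx_3 = L[3,7] · Δd_7 = 0.1157 · 6 = 0.6944

0.6944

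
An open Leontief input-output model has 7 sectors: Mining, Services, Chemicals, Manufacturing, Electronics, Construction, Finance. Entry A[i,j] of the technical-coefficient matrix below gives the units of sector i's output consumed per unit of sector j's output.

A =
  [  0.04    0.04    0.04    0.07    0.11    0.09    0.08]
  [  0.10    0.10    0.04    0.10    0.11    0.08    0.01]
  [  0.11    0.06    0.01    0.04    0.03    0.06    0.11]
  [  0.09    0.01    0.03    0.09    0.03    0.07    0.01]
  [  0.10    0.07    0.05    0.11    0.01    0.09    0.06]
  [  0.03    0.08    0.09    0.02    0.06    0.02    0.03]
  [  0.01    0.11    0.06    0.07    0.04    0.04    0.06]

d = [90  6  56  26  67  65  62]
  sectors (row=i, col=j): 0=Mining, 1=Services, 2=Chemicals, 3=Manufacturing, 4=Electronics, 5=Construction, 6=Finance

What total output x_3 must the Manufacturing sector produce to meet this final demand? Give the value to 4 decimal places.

57.5069

Form M = I − A:
  [  0.96   -0.04   -0.04   -0.07   -0.11   -0.09   -0.08]
  [ -0.10    0.90   -0.04   -0.10   -0.11   -0.08   -0.01]
  [ -0.11   -0.06    0.99   -0.04   -0.03   -0.06   -0.11]
  [ -0.09   -0.01   -0.03    0.91   -0.03   -0.07   -0.01]
  [ -0.10   -0.07   -0.05   -0.11    0.99   -0.09   -0.06]
  [ -0.03   -0.08   -0.09   -0.02   -0.06    0.98   -0.03]
  [ -0.01   -0.11   -0.06   -0.07   -0.04   -0.04    0.94]
Leontief inverse L = M⁻¹:
  [  1.0941    0.0942    0.0796    0.1286    0.1517    0.1410    0.1190]
  [  0.1687    1.1584    0.0836    0.1713    0.1661    0.1449    0.0535]
  [  0.1529    0.1108    1.0459    0.0927    0.0762    0.1067    0.1458]
  [  0.1267    0.0407    0.0560    1.1283    0.0624    0.1062    0.0371]
  [  0.1547    0.1220    0.0889    0.1683    1.0613    0.1431    0.0990]
  [  0.0752    0.1207    0.1147    0.0635    0.0939    1.0599    0.0616]
  [  0.0604    0.1570    0.0902    0.1212    0.0797    0.0844    1.0903]
Total output x = L · d:
  x_0 = 1.0941·90 + 0.0942·6 + 0.0796·56 + 0.1286·26 + 0.1517·67 + 0.1410·65 + 0.1190·62 = 133.5446
  x_1 = 0.1687·90 + 1.1584·6 + 0.0836·56 + 0.1713·26 + 0.1661·67 + 0.1449·65 + 0.0535·62 = 55.1349
  x_2 = 0.1529·90 + 0.1108·6 + 1.0459·56 + 0.0927·26 + 0.0762·67 + 0.1067·65 + 0.1458·62 = 96.4838
  x_3 = 0.1267·90 + 0.0407·6 + 0.0560·56 + 1.1283·26 + 0.0624·67 + 0.1062·65 + 0.0371·62 = 57.5069
  x_4 = 0.1547·90 + 0.1220·6 + 0.0889·56 + 0.1683·26 + 1.0613·67 + 0.1431·65 + 0.0990·62 = 110.5604
  x_5 = 0.0752·90 + 0.1207·6 + 0.1147·56 + 0.0635·26 + 0.0939·67 + 1.0599·65 + 0.0616·62 = 94.5657
  x_6 = 0.0604·90 + 0.1570·6 + 0.0902·56 + 0.1212·26 + 0.0797·67 + 0.0844·65 + 1.0903·62 = 92.9998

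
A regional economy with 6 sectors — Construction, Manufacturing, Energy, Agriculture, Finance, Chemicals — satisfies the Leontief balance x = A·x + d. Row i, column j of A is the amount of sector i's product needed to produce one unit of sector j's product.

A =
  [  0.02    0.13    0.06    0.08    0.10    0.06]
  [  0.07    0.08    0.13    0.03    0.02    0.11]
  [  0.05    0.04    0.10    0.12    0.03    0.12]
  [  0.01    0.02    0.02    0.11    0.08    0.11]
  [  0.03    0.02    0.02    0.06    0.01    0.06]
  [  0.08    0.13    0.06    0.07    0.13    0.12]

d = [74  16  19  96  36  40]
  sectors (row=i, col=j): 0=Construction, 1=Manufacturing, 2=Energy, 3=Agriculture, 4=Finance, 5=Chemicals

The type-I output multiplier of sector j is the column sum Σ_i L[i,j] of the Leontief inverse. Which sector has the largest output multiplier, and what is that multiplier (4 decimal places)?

Chemicals (2.0185)

Form M = I − A:
  [  0.98   -0.13   -0.06   -0.08   -0.10   -0.06]
  [ -0.07    0.92   -0.13   -0.03   -0.02   -0.11]
  [ -0.05   -0.04    0.90   -0.12   -0.03   -0.12]
  [ -0.01   -0.02   -0.02    0.89   -0.08   -0.11]
  [ -0.03   -0.02   -0.02   -0.06    0.99   -0.06]
  [ -0.08   -0.13   -0.06   -0.07   -0.13    0.88]
Leontief inverse L = M⁻¹:
  [  1.0558    0.1794    0.1116    0.1363    0.1426    0.1364]
  [  0.1101    1.1416    0.1888    0.0939    0.0728    0.1926]
  [  0.0870    0.0972    1.1507    0.1882    0.0877    0.2045]
  [  0.0362    0.0591    0.0507    1.1573    0.1222    0.1698]
  [  0.0459    0.0464    0.0412    0.0887    1.0367    0.0963]
  [  0.1278    0.2031    0.1266    0.1443    0.1926    1.2189]
Total output x = L · d:
  x_0 = 1.0558·74 + 0.1794·16 + 0.1116·19 + 0.1363·96 + 0.1426·36 + 0.1364·40 = 106.7962
  x_1 = 0.1101·74 + 1.1416·16 + 0.1888·19 + 0.0939·96 + 0.0728·36 + 0.1926·40 = 49.3371
  x_2 = 0.0870·74 + 0.0972·16 + 1.1507·19 + 0.1882·96 + 0.0877·36 + 0.2045·40 = 59.2615
  x_3 = 0.0362·74 + 0.0591·16 + 0.0507·19 + 1.1573·96 + 0.1222·36 + 0.1698·40 = 126.8773
  x_4 = 0.0459·74 + 0.0464·16 + 0.0412·19 + 0.0887·96 + 1.0367·36 + 0.0963·40 = 54.6138
  x_5 = 0.1278·74 + 0.2031·16 + 0.1266·19 + 0.1443·96 + 0.1926·36 + 1.2189·40 = 84.6527
Output multipliers (column sums of L):
  Construction: 1.4628
  Manufacturing: 1.7268
  Energy: 1.6696
  Agriculture: 1.8087
  Finance: 1.6546
  Chemicals: 2.0185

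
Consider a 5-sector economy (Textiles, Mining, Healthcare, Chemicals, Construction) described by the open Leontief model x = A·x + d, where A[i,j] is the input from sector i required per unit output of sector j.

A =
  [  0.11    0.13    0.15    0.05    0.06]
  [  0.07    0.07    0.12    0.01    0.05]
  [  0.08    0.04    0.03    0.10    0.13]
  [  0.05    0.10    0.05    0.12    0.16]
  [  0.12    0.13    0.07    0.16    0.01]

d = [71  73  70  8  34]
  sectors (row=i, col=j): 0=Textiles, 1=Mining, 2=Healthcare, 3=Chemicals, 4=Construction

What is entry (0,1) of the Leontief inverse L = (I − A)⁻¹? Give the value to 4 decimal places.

Form M = I − A:
  [  0.89   -0.13   -0.15   -0.05   -0.06]
  [ -0.07    0.93   -0.12   -0.01   -0.05]
  [ -0.08   -0.04    0.97   -0.10   -0.13]
  [ -0.05   -0.10   -0.05    0.88   -0.16]
  [ -0.12   -0.13   -0.07   -0.16    0.99]
Leontief inverse L = M⁻¹:
  [  1.1843    0.2063    0.2242    0.1189    0.1309]
  [  0.1188    1.1182    0.1664    0.0555    0.0945]
  [  0.1406    0.1100    1.0881    0.1663    0.1838]
  [  0.1231    0.1831    0.1199    1.2002    0.2264]
  [  0.1890    0.2092    0.1453    0.2274    1.0880]
Total output x = L · d:
  x_0 = 1.1843·71 + 0.2063·73 + 0.2242·70 + 0.1189·8 + 0.1309·34 = 120.2390
  x_1 = 0.1188·71 + 1.1182·73 + 0.1664·70 + 0.0555·8 + 0.0945·34 = 105.3658
  x_2 = 0.1406·71 + 0.1100·73 + 1.0881·70 + 0.1663·8 + 0.1838·34 = 101.7645
  x_3 = 0.1231·71 + 0.1831·73 + 0.1199·70 + 1.2002·8 + 0.2264·34 = 47.8008
  x_4 = 0.1890·71 + 0.2092·73 + 0.1453·70 + 0.2274·8 + 1.0880·34 = 77.6746

L[0,1] = 0.2063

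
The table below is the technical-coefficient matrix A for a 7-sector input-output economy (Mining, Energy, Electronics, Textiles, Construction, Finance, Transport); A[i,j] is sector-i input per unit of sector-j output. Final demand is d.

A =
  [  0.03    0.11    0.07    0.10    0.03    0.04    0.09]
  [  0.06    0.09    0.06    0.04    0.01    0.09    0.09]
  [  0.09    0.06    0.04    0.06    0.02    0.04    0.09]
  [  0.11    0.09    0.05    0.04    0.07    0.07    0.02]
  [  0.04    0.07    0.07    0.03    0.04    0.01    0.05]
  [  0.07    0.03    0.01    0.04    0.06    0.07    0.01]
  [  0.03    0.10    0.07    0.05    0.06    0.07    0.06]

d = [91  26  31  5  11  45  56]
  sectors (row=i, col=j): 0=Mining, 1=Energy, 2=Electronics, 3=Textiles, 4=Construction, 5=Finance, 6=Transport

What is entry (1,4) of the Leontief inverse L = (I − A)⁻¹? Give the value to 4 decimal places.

L[1,4] = 0.0399

Form M = I − A:
  [  0.97   -0.11   -0.07   -0.10   -0.03   -0.04   -0.09]
  [ -0.06    0.91   -0.06   -0.04   -0.01   -0.09   -0.09]
  [ -0.09   -0.06    0.96   -0.06   -0.02   -0.04   -0.09]
  [ -0.11   -0.09   -0.05    0.96   -0.07   -0.07   -0.02]
  [ -0.04   -0.07   -0.07   -0.03    0.96   -0.01   -0.05]
  [ -0.07   -0.03   -0.01   -0.04   -0.06    0.93   -0.01]
  [ -0.03   -0.10   -0.07   -0.05   -0.06   -0.07    0.94]
Leontief inverse L = M⁻¹:
  [  1.0814    0.1749    0.1126    0.1399    0.0624    0.0899    0.1383]
  [  0.1047    1.1481    0.0976    0.0788    0.0399    0.1363    0.1345]
  [  0.1302    0.1174    1.0776    0.0976    0.0482    0.0811    0.1324]
  [  0.1545    0.1502    0.0902    1.0809    0.0983    0.1125    0.0672]
  [  0.0720    0.1131    0.0992    0.0576    1.0592    0.0404    0.0852]
  [  0.0983    0.0669    0.0347    0.0653    0.0800    1.0960    0.0364]
  [  0.0755    0.1567    0.1079    0.0861    0.0886    0.1136    1.1041]
Total output x = L · d:
  x_0 = 1.0814·91 + 0.1749·26 + 0.1126·31 + 0.1399·5 + 0.0624·11 + 0.0899·45 + 0.1383·56 = 119.6262
  x_1 = 0.1047·91 + 1.1481·26 + 0.0976·31 + 0.0788·5 + 0.0399·11 + 0.1363·45 + 0.1345·56 = 56.9027
  x_2 = 0.1302·91 + 0.1174·26 + 1.0776·31 + 0.0976·5 + 0.0482·11 + 0.0811·45 + 0.1324·56 = 60.3929
  x_3 = 0.1545·91 + 0.1502·26 + 0.0902·31 + 1.0809·5 + 0.0983·11 + 0.1125·45 + 0.0672·56 = 36.0749
  x_4 = 0.0720·91 + 0.1131·26 + 0.0992·31 + 0.0576·5 + 1.0592·11 + 0.0404·45 + 0.0852·56 = 31.0969
  x_5 = 0.0983·91 + 0.0669·26 + 0.0347·31 + 0.0653·5 + 0.0800·11 + 1.0960·45 + 0.0364·56 = 64.3226
  x_6 = 0.0755·91 + 0.1567·26 + 0.1079·31 + 0.0861·5 + 0.0886·11 + 0.1136·45 + 1.1041·56 = 82.6369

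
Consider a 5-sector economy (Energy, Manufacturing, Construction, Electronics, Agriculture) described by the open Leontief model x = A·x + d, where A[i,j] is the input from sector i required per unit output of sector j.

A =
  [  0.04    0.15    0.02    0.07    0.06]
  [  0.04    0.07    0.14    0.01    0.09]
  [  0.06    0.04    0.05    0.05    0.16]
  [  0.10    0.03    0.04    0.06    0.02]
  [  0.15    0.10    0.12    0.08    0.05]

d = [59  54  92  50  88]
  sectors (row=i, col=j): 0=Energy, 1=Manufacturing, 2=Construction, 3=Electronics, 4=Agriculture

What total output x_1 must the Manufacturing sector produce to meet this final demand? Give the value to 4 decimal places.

Form M = I − A:
  [  0.96   -0.15   -0.02   -0.07   -0.06]
  [ -0.04    0.93   -0.14   -0.01   -0.09]
  [ -0.06   -0.04    0.95   -0.05   -0.16]
  [ -0.10   -0.03   -0.04    0.94   -0.02]
  [ -0.15   -0.10   -0.12   -0.08    0.95]
Leontief inverse L = M⁻¹:
  [  1.0792    0.1907    0.0674    0.0945    0.0996]
  [  0.0845    1.1136    0.1856    0.0402    0.1429]
  [  0.1128    0.0899    1.0974    0.0849    0.2022]
  [  0.1267    0.0631    0.0635    1.0813    0.0474]
  [  0.2042    0.1640    0.1741    0.1209    1.1129]
Total output x = L · d:
  x_0 = 1.0792·59 + 0.1907·54 + 0.0674·92 + 0.0945·50 + 0.0996·88 = 93.6564
  x_1 = 0.0845·59 + 1.1136·54 + 0.1856·92 + 0.0402·50 + 0.1429·88 = 96.7842
  x_2 = 0.1128·59 + 0.0899·54 + 1.0974·92 + 0.0849·50 + 0.2022·88 = 134.5103
  x_3 = 0.1267·59 + 0.0631·54 + 0.0635·92 + 1.0813·50 + 0.0474·88 = 74.9657
  x_4 = 0.2042·59 + 0.1640·54 + 0.1741·92 + 0.1209·50 + 1.1129·88 = 140.9109

96.7842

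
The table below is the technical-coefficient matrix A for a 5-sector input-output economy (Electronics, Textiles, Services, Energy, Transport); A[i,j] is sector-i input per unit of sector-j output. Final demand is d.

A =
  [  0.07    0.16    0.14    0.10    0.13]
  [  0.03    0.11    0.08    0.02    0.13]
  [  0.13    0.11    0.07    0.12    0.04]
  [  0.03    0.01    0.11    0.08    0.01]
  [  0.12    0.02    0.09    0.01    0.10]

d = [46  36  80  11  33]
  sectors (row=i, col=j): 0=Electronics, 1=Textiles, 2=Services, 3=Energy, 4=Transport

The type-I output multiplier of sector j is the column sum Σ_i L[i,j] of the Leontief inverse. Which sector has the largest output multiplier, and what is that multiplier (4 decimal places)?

Services (1.8188)

Form M = I − A:
  [  0.93   -0.16   -0.14   -0.10   -0.13]
  [ -0.03    0.89   -0.08   -0.02   -0.13]
  [ -0.13   -0.11    0.93   -0.12   -0.04]
  [ -0.03   -0.01   -0.11    0.92   -0.01]
  [ -0.12   -0.02   -0.09   -0.01    0.90]
Leontief inverse L = M⁻¹:
  [  1.1485    0.2420    0.2336    0.1629    0.2130]
  [  0.0823    1.1601    0.1366    0.0540    0.1861]
  [  0.1858    0.1798    1.1497    0.1752    0.1059]
  [  0.0625    0.0428    0.1482    1.1144    0.0342]
  [  0.1742    0.0765    0.1508    0.0528    1.1546]
Total output x = L · d:
  x_0 = 1.1485·46 + 0.2420·36 + 0.2336·80 + 0.1629·11 + 0.2130·33 = 89.0479
  x_1 = 0.0823·46 + 1.1601·36 + 0.1366·80 + 0.0540·11 + 0.1861·33 = 63.2079
  x_2 = 0.1858·46 + 0.1798·36 + 1.1497·80 + 0.1752·11 + 0.1059·33 = 112.4178
  x_3 = 0.0625·46 + 0.0428·36 + 0.1482·80 + 1.1144·11 + 0.0342·33 = 29.6572
  x_4 = 0.1742·46 + 0.0765·36 + 0.1508·80 + 0.0528·11 + 1.1546·33 = 61.5156
Output multipliers (column sums of L):
  Electronics: 1.6532
  Textiles: 1.7012
  Services: 1.8188
  Energy: 1.5593
  Transport: 1.6938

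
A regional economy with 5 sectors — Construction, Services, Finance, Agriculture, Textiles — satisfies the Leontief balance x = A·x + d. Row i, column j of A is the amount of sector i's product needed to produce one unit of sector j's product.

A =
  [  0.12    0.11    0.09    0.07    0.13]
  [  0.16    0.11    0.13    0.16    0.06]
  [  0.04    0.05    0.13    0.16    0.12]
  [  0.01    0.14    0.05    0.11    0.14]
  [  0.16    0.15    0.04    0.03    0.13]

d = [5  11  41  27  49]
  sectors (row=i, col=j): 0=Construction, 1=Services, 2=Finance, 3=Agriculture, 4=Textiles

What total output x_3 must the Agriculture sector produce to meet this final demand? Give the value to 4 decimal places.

Form M = I − A:
  [  0.88   -0.11   -0.09   -0.07   -0.13]
  [ -0.16    0.89   -0.13   -0.16   -0.06]
  [ -0.04   -0.05    0.87   -0.16   -0.12]
  [ -0.01   -0.14   -0.05    0.89   -0.14]
  [ -0.16   -0.15   -0.04   -0.03    0.87]
Leontief inverse L = M⁻¹:
  [  1.2360    0.2348    0.1851    0.1813    0.2556]
  [  0.2807    1.2543    0.2433    0.2984    0.2100]
  [  0.1327    0.1674    1.2146    0.2670    0.2419]
  [  0.1104    0.2527    0.1300    1.2094    0.2465]
  [  0.2856    0.2758    0.1363    0.1388    1.2523]
Total output x = L · d:
  x_0 = 1.2360·5 + 0.2348·11 + 0.1851·41 + 0.1813·27 + 0.2556·49 = 33.7711
  x_1 = 0.2807·5 + 1.2543·11 + 0.2433·41 + 0.2984·27 + 0.2100·49 = 43.5210
  x_2 = 0.1327·5 + 0.1674·11 + 1.2146·41 + 0.2670·27 + 0.2419·49 = 71.3668
  x_3 = 0.1104·5 + 0.2527·11 + 0.1300·41 + 1.2094·27 + 0.2465·49 = 53.3946
  x_4 = 0.2856·5 + 0.2758·11 + 0.1363·41 + 0.1388·27 + 1.2523·49 = 75.1587

53.3946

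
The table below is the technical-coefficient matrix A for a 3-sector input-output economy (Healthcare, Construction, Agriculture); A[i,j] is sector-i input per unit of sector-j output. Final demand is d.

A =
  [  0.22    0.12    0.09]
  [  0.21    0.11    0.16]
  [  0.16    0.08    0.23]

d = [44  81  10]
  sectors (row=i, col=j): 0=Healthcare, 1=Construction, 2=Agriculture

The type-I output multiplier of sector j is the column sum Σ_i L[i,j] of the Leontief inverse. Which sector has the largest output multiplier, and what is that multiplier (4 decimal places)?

Form M = I − A:
  [  0.78   -0.12   -0.09]
  [ -0.21    0.89   -0.16]
  [ -0.16   -0.08    0.77]
Leontief inverse L = M⁻¹:
  [  1.3788    0.2042    0.2036]
  [  0.3840    1.2019    0.2946]
  [  0.3264    0.1673    1.3716]
Total output x = L · d:
  x_0 = 1.3788·44 + 0.2042·81 + 0.2036·10 = 79.2433
  x_1 = 0.3840·44 + 1.2019·81 + 0.2946·10 = 117.1930
  x_2 = 0.3264·44 + 0.1673·81 + 1.3716·10 = 41.6290
Output multipliers (column sums of L):
  Healthcare: 2.0892
  Construction: 1.5734
  Agriculture: 1.8698

Healthcare (2.0892)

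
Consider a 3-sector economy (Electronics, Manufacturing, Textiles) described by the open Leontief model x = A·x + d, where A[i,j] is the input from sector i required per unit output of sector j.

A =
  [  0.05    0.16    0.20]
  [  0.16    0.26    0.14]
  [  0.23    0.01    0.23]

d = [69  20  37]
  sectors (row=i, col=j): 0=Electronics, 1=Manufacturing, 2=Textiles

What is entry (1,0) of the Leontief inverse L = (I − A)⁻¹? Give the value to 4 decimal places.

Form M = I − A:
  [  0.95   -0.16   -0.20]
  [ -0.16    0.74   -0.14]
  [ -0.23   -0.01    0.77]
Leontief inverse L = M⁻¹:
  [  1.1823    0.2604    0.3544]
  [  0.3232    1.4259    0.3432]
  [  0.3574    0.0963    1.4090]
Total output x = L · d:
  x_0 = 1.1823·69 + 0.2604·20 + 0.3544·37 = 99.9018
  x_1 = 0.3232·69 + 1.4259·20 + 0.3432·37 = 63.5200
  x_2 = 0.3574·69 + 0.0963·20 + 1.4090·37 = 78.7177

L[1,0] = 0.3232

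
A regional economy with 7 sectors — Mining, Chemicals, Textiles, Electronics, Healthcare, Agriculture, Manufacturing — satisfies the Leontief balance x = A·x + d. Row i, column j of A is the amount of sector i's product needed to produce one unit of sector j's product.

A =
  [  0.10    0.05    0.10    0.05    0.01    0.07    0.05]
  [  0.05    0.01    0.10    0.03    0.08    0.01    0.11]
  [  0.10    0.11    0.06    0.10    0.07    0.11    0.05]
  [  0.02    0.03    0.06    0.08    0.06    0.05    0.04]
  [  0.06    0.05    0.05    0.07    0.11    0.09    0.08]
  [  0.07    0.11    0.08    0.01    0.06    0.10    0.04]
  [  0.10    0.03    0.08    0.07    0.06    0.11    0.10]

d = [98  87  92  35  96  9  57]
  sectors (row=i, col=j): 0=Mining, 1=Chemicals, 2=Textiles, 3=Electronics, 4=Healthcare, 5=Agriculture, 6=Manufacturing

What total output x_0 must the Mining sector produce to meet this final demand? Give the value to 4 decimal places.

Form M = I − A:
  [  0.90   -0.05   -0.10   -0.05   -0.01   -0.07   -0.05]
  [ -0.05    0.99   -0.10   -0.03   -0.08   -0.01   -0.11]
  [ -0.10   -0.11    0.94   -0.10   -0.07   -0.11   -0.05]
  [ -0.02   -0.03   -0.06    0.92   -0.06   -0.05   -0.04]
  [ -0.06   -0.05   -0.05   -0.07    0.89   -0.09   -0.08]
  [ -0.07   -0.11   -0.08   -0.01   -0.06    0.90   -0.04]
  [ -0.10   -0.03   -0.08   -0.07   -0.06   -0.11    0.90]
Leontief inverse L = M⁻¹:
  [  1.1627    0.1009    0.1639    0.0979    0.0576    0.1352    0.1015]
  [  0.1105    1.0555    0.1564    0.0805    0.1300    0.0768    0.1624]
  [  0.1787    0.1736    1.1461    0.1621    0.1401    0.1940    0.1231]
  [  0.0642    0.0679    0.1065    1.1193    0.1030    0.1012    0.0812]
  [  0.1297    0.1063    0.1222    0.1259    1.1738    0.1682    0.1444]
  [  0.1371    0.1643    0.1502    0.0585    0.1177    1.1693    0.1011]
  [  0.1792    0.0943    0.1601    0.1306    0.1238    0.1968    1.1670]
Total output x = L · d:
  x_0 = 1.1627·98 + 0.1009·87 + 0.1639·92 + 0.0979·35 + 0.0576·96 + 0.1352·9 + 0.1015·57 = 153.7596
  x_1 = 0.1105·98 + 1.0555·87 + 0.1564·92 + 0.0805·35 + 0.1300·96 + 0.0768·9 + 0.1624·57 = 142.2930
  x_2 = 0.1787·98 + 0.1736·87 + 1.1461·92 + 0.1621·35 + 0.1401·96 + 0.1940·9 + 0.1231·57 = 165.9387
  x_3 = 0.0642·98 + 0.0679·87 + 0.1065·92 + 1.1193·35 + 0.1030·96 + 0.1012·9 + 0.0812·57 = 76.5987
  x_4 = 0.1297·98 + 0.1063·87 + 0.1222·92 + 0.1259·35 + 1.1738·96 + 0.1682·9 + 0.1444·57 = 160.0279
  x_5 = 0.1371·98 + 0.1643·87 + 0.1502·92 + 0.0585·35 + 0.1177·96 + 1.1693·9 + 0.1011·57 = 71.1863
  x_6 = 0.1792·98 + 0.0943·87 + 0.1601·92 + 0.1306·35 + 0.1238·96 + 0.1968·9 + 1.1670·57 = 125.2377

153.7596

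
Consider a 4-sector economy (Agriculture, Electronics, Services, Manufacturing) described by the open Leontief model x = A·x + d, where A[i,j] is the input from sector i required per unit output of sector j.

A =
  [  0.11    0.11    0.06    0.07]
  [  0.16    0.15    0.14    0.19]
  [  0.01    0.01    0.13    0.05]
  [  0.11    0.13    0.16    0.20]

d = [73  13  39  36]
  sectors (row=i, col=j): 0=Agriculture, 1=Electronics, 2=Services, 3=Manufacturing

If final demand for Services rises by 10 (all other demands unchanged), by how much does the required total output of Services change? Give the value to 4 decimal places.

11.7152

Form M = I − A:
  [  0.89   -0.11   -0.06   -0.07]
  [ -0.16    0.85   -0.14   -0.19]
  [ -0.01   -0.01    0.87   -0.05]
  [ -0.11   -0.13   -0.16    0.80]
Leontief inverse L = M⁻¹:
  [  1.1760    0.1773    0.1379    0.1536]
  [  0.2735    1.2677    0.2859    0.3429]
  [  0.0288    0.0302    1.1715    0.0829]
  [  0.2119    0.2364    0.2997    1.3434]
Total output x = L · d:
  x_0 = 1.1760·73 + 0.1773·13 + 0.1379·39 + 0.1536·36 = 99.0620
  x_1 = 0.2735·73 + 1.2677·13 + 0.2859·39 + 0.3429·36 = 59.9378
  x_2 = 0.0288·73 + 0.0302·13 + 1.1715·39 + 0.0829·36 = 51.1721
  x_3 = 0.2119·73 + 0.2364·13 + 0.2997·39 + 1.3434·36 = 78.5953
Δx_2 = L[2,2] · Δd_2 = 1.1715 · 10 = 11.7152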